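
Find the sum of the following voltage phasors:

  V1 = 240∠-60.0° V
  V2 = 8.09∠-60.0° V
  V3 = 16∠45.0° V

Step 1 — Convert each phasor to rectangular form:
  V1 = 240·(cos(-60.0°) + j·sin(-60.0°)) = 120 - j207.8 V
  V2 = 8.09·(cos(-60.0°) + j·sin(-60.0°)) = 4.045 - j7.006 V
  V3 = 16·(cos(45.0°) + j·sin(45.0°)) = 11.31 + j11.31 V
Step 2 — Sum components: V_total = 135.4 - j203.5 V.
Step 3 — Convert to polar: |V_total| = 244.4 V, ∠V_total = -56.4°.

V_total = 244.4∠-56.4° V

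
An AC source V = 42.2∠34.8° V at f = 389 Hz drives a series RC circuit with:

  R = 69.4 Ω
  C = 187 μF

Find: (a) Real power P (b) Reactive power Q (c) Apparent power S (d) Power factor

Step 1 — Angular frequency: ω = 2π·f = 2π·389 = 2444 rad/s.
Step 2 — Component impedances:
  R: Z = R = 69.4 Ω
  C: Z = 1/(jωC) = -j/(ω·C) = 0 - j2.188 Ω
Step 3 — Series combination: Z_total = R + C = 69.4 - j2.188 Ω = 69.43∠-1.8° Ω.
Step 4 — Source phasor: V = 42.2∠34.8° V = 34.65 + j24.08 V.
Step 5 — Current: I = V / Z = 0.4879 + j0.3624 A = 0.6078∠36.6° A.
Step 6 — Complex power: S = V·I* = 25.64 - j0.8082 VA.
Step 7 — Real power: P = Re(S) = 25.64 W.
Step 8 — Reactive power: Q = Im(S) = -0.8082 VAR.
Step 9 — Apparent power: |S| = 25.65 VA.
Step 10 — Power factor: PF = P/|S| = 0.9995 (leading).

(a) P = 25.64 W  (b) Q = -0.8082 VAR  (c) S = 25.65 VA  (d) PF = 0.9995 (leading)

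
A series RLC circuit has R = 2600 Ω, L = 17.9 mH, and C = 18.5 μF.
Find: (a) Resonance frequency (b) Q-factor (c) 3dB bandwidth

Step 1 — Resonance condition Im(Z)=0 gives ω₀ = 1/√(LC).
Step 2 — ω₀ = 1/√(0.0179·1.85e-05) = 1738 rad/s.
Step 3 — f₀ = ω₀/(2π) = 276.6 Hz.
Step 4 — Series Q: Q = ω₀L/R = 1738·0.0179/2600 = 0.01196.
Step 5 — 3dB bandwidth: Δω = ω₀/Q = 1.453e+05 rad/s; BW = Δω/(2π) = 2.312e+04 Hz.

(a) f₀ = 276.6 Hz  (b) Q = 0.01196  (c) BW = 2.312e+04 Hz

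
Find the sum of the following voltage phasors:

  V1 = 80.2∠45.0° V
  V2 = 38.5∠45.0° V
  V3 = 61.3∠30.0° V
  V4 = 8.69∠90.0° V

Step 1 — Convert each phasor to rectangular form:
  V1 = 80.2·(cos(45.0°) + j·sin(45.0°)) = 56.71 + j56.71 V
  V2 = 38.5·(cos(45.0°) + j·sin(45.0°)) = 27.22 + j27.22 V
  V3 = 61.3·(cos(30.0°) + j·sin(30.0°)) = 53.09 + j30.65 V
  V4 = 8.69·(cos(90.0°) + j·sin(90.0°)) = 0 + j8.69 V
Step 2 — Sum components: V_total = 137 + j123.3 V.
Step 3 — Convert to polar: |V_total| = 184.3 V, ∠V_total = 42.0°.

V_total = 184.3∠42.0° V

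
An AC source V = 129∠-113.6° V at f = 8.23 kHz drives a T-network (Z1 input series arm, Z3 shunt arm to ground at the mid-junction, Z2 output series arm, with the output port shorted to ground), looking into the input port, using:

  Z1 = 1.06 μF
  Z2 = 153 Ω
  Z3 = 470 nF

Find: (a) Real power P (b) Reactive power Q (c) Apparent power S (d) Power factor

Step 1 — Angular frequency: ω = 2π·f = 2π·8230 = 5.171e+04 rad/s.
Step 2 — Component impedances:
  Z1: Z = 1/(jωC) = -j/(ω·C) = 0 - j18.24 Ω
  Z2: Z = R = 153 Ω
  Z3: Z = 1/(jωC) = -j/(ω·C) = 0 - j41.15 Ω
Step 3 — With the output port shorted to ground, the output series arm Z2 runs from the junction to ground; the shunt arm Z3 also runs from the junction to ground. They appear in parallel: Z3 || Z2 = 10.32 - j38.37 Ω.
Step 4 — Series with input arm Z1: Z_in = Z1 + (Z3 || Z2) = 10.32 - j56.61 Ω = 57.55∠-79.7° Ω.
Step 5 — Source phasor: V = 129∠-113.6° V = -51.65 - j118.2 V.
Step 6 — Current: I = V / Z = 1.86 - j1.251 A = 2.242∠-33.9° A.
Step 7 — Complex power: S = V·I* = 51.85 - j284.5 VA.
Step 8 — Real power: P = Re(S) = 51.85 W.
Step 9 — Reactive power: Q = Im(S) = -284.5 VAR.
Step 10 — Apparent power: |S| = 289.2 VA.
Step 11 — Power factor: PF = P/|S| = 0.1793 (leading).

(a) P = 51.85 W  (b) Q = -284.5 VAR  (c) S = 289.2 VA  (d) PF = 0.1793 (leading)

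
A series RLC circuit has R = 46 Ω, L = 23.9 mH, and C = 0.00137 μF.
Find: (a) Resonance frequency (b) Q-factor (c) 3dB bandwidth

Step 1 — Resonance: ω₀ = 1/√(LC) = 1/√(0.0239·1.37e-09) = 1.748e+05 rad/s.
Step 2 — f₀ = ω₀/(2π) = 2.781e+04 Hz.
Step 3 — Series Q: Q = ω₀L/R = 1.748e+05·0.0239/46 = 90.8.
Step 4 — Bandwidth: Δω = ω₀/Q = 1925 rad/s; BW = Δω/(2π) = 306.3 Hz.

(a) f₀ = 2.781e+04 Hz  (b) Q = 90.8  (c) BW = 306.3 Hz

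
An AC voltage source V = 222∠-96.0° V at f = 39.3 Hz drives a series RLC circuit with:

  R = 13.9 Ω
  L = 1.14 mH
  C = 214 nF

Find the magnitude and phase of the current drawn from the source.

Step 1 — Angular frequency: ω = 2π·f = 2π·39.3 = 246.9 rad/s.
Step 2 — Component impedances:
  R: Z = R = 13.9 Ω
  L: Z = jωL = j·246.9·0.00114 = 0 + j0.2815 Ω
  C: Z = 1/(jωC) = -j/(ω·C) = 0 - j1.892e+04 Ω
Step 3 — Series combination: Z_total = R + L + C = 13.9 - j1.892e+04 Ω = 1.892e+04∠-90.0° Ω.
Step 4 — Source phasor: V = 222∠-96.0° V = -23.21 - j220.8 V.
Step 5 — Ohm's law: I = V / Z_total = (-23.21 - j220.8) / (13.9 - j1.892e+04) = 0.01167 - j0.001235 A.
Step 6 — Convert to polar: |I| = 0.01173 A, ∠I = -6.0°.

I = 0.01173∠-6.0° A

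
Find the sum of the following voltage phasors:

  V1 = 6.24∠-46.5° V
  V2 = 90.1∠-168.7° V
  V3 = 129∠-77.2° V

Step 1 — Convert each phasor to rectangular form:
  V1 = 6.24·(cos(-46.5°) + j·sin(-46.5°)) = 4.295 - j4.526 V
  V2 = 90.1·(cos(-168.7°) + j·sin(-168.7°)) = -88.35 - j17.65 V
  V3 = 129·(cos(-77.2°) + j·sin(-77.2°)) = 28.58 - j125.8 V
Step 2 — Sum components: V_total = -55.48 - j148 V.
Step 3 — Convert to polar: |V_total| = 158 V, ∠V_total = -110.6°.

V_total = 158∠-110.6° V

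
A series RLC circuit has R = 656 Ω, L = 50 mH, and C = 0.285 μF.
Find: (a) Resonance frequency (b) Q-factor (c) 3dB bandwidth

Step 1 — Resonance condition Im(Z)=0 gives ω₀ = 1/√(LC).
Step 2 — ω₀ = 1/√(0.05·2.85e-07) = 8377 rad/s.
Step 3 — f₀ = ω₀/(2π) = 1333 Hz.
Step 4 — Series Q: Q = ω₀L/R = 8377·0.05/656 = 0.6385.
Step 5 — 3dB bandwidth: Δω = ω₀/Q = 1.312e+04 rad/s; BW = Δω/(2π) = 2088 Hz.

(a) f₀ = 1333 Hz  (b) Q = 0.6385  (c) BW = 2088 Hz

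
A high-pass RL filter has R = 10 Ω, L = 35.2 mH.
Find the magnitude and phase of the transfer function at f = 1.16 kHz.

Step 1 — Angular frequency: ω = 2π·1160 = 7288 rad/s.
Step 2 — Transfer function: H(jω) = jωL/(R + jωL).
Step 3 — Numerator jωL = j·256.6; denominator R + jωL = 10 + j256.6.
Step 4 — H = 0.9985 + j0.03892.
Step 5 — Magnitude: |H| = 0.9992 (-0.0 dB); phase: φ = 2.2°.

|H| = 0.9992 (-0.0 dB), φ = 2.2°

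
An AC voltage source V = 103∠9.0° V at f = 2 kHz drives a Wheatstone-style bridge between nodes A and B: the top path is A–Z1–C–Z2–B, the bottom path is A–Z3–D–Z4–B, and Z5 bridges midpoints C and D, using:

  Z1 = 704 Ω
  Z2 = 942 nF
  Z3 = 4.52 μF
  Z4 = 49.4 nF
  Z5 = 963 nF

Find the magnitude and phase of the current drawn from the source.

Step 1 — Angular frequency: ω = 2π·f = 2π·2000 = 1.257e+04 rad/s.
Step 2 — Component impedances:
  Z1: Z = R = 704 Ω
  Z2: Z = 1/(jωC) = -j/(ω·C) = 0 - j84.48 Ω
  Z3: Z = 1/(jωC) = -j/(ω·C) = 0 - j17.61 Ω
  Z4: Z = 1/(jωC) = -j/(ω·C) = 0 - j1611 Ω
  Z5: Z = 1/(jωC) = -j/(ω·C) = 0 - j82.63 Ω
Step 3 — Bridge requires nodal analysis (the Z5 bridge couples midpoints C and D, so the two paths cannot be reduced to a simple series/parallel combination). Setting node B to ground and injecting 1 A at node A, the 3-node admittance system at A, C, D solves to V_A = Z_AB = 11.92 - j167.4 Ω = 167.8∠-85.9° Ω.
Step 4 — Source phasor: V = 103∠9.0° V = 101.7 + j16.11 V.
Step 5 — Ohm's law: I = V / Z_total = (101.7 + j16.11) / (11.92 - j167.4) = -0.0527 + j0.6116 A.
Step 6 — Convert to polar: |I| = 0.6138 A, ∠I = 94.9°.

I = 0.6138∠94.9° A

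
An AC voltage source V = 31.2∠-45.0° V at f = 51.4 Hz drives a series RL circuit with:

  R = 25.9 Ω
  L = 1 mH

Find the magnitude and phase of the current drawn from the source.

Step 1 — Angular frequency: ω = 2π·f = 2π·51.4 = 323 rad/s.
Step 2 — Component impedances:
  R: Z = R = 25.9 Ω
  L: Z = jωL = j·323·0.001 = 0 + j0.323 Ω
Step 3 — Series combination: Z_total = R + L = 25.9 + j0.323 Ω = 25.9∠0.7° Ω.
Step 4 — Source phasor: V = 31.2∠-45.0° V = 22.06 - j22.06 V.
Step 5 — Ohm's law: I = V / Z_total = (22.06 - j22.06) / (25.9 + j0.323) = 0.8411 - j0.8623 A.
Step 6 — Convert to polar: |I| = 1.205 A, ∠I = -45.7°.

I = 1.205∠-45.7° A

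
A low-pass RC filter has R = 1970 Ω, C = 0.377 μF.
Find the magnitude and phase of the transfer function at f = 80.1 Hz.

Step 1 — Angular frequency: ω = 2π·80.1 = 503.3 rad/s.
Step 2 — Transfer function: H(jω) = 1/(1 + jωRC).
Step 3 — Denominator: 1 + jωRC = 1 + j·503.3·1970·3.77e-07 = 1 + j0.3738.
Step 4 — H = 0.8774 - j0.328.
Step 5 — Magnitude: |H| = 0.9367 (-0.6 dB); phase: φ = -20.5°.

|H| = 0.9367 (-0.6 dB), φ = -20.5°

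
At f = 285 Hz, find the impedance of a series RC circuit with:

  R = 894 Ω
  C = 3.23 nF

Step 1 — Angular frequency: ω = 2π·f = 2π·285 = 1791 rad/s.
Step 2 — Component impedances:
  R: Z = R = 894 Ω
  C: Z = 1/(jωC) = -j/(ω·C) = 0 - j1.729e+05 Ω
Step 3 — Series combination: Z_total = R + C = 894 - j1.729e+05 Ω = 1.729e+05∠-89.7° Ω.

Z = 894 - j1.729e+05 Ω = 1.729e+05∠-89.7° Ω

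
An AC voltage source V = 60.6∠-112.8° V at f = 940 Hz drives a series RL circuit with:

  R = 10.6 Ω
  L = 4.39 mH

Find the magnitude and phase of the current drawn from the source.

Step 1 — Angular frequency: ω = 2π·f = 2π·940 = 5906 rad/s.
Step 2 — Component impedances:
  R: Z = R = 10.6 Ω
  L: Z = jωL = j·5906·0.00439 = 0 + j25.93 Ω
Step 3 — Series combination: Z_total = R + L = 10.6 + j25.93 Ω = 28.01∠67.8° Ω.
Step 4 — Source phasor: V = 60.6∠-112.8° V = -23.48 - j55.86 V.
Step 5 — Ohm's law: I = V / Z_total = (-23.48 - j55.86) / (10.6 + j25.93) = -2.163 + j0.0213 A.
Step 6 — Convert to polar: |I| = 2.163 A, ∠I = 179.4°.

I = 2.163∠179.4° A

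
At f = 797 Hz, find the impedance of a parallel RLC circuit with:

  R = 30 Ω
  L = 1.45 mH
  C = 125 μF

Step 1 — Angular frequency: ω = 2π·f = 2π·797 = 5008 rad/s.
Step 2 — Component impedances:
  R: Z = R = 30 Ω
  L: Z = jωL = j·5008·0.00145 = 0 + j7.261 Ω
  C: Z = 1/(jωC) = -j/(ω·C) = 0 - j1.598 Ω
Step 3 — Parallel combination: 1/Z_total = 1/R + 1/L + 1/C; Z_total = 0.1392 - j2.039 Ω = 2.043∠-86.1° Ω.

Z = 0.1392 - j2.039 Ω = 2.043∠-86.1° Ω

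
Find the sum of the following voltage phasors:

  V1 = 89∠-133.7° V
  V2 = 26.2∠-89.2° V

Step 1 — Convert each phasor to rectangular form:
  V1 = 89·(cos(-133.7°) + j·sin(-133.7°)) = -61.49 - j64.34 V
  V2 = 26.2·(cos(-89.2°) + j·sin(-89.2°)) = 0.3658 - j26.2 V
Step 2 — Sum components: V_total = -61.12 - j90.54 V.
Step 3 — Convert to polar: |V_total| = 109.2 V, ∠V_total = -124.0°.

V_total = 109.2∠-124.0° V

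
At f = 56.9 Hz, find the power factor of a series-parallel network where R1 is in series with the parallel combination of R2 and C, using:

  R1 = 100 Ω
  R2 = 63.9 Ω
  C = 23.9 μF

Step 1 — Angular frequency: ω = 2π·f = 2π·56.9 = 357.5 rad/s.
Step 2 — Component impedances:
  R1: Z = R = 100 Ω
  R2: Z = R = 63.9 Ω
  C: Z = 1/(jωC) = -j/(ω·C) = 0 - j117 Ω
Step 3 — Parallel branch: R2 || C = 1/(1/R2 + 1/C) = 49.23 - j26.88 Ω.
Step 4 — Series with R1: Z_total = R1 + (R2 || C) = 149.2 - j26.88 Ω = 151.6∠-10.2° Ω.
Step 5 — Power factor: PF = cos(φ) = Re(Z)/|Z| = 149.2/151.6 = 0.9842.
Step 6 — Type: Im(Z) = -26.88 ⇒ leading (phase φ = -10.2°).

PF = 0.9842 (leading, φ = -10.2°)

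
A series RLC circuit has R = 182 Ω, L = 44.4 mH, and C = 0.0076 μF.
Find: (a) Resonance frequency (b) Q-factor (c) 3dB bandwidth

Step 1 — Resonance: ω₀ = 1/√(LC) = 1/√(0.0444·7.6e-09) = 5.444e+04 rad/s.
Step 2 — f₀ = ω₀/(2π) = 8664 Hz.
Step 3 — Series Q: Q = ω₀L/R = 5.444e+04·0.0444/182 = 13.28.
Step 4 — Bandwidth: Δω = ω₀/Q = 4099 rad/s; BW = Δω/(2π) = 652.4 Hz.

(a) f₀ = 8664 Hz  (b) Q = 13.28  (c) BW = 652.4 Hz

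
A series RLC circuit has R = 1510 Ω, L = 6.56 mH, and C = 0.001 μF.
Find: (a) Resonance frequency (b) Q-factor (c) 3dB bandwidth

Step 1 — Resonance condition Im(Z)=0 gives ω₀ = 1/√(LC).
Step 2 — ω₀ = 1/√(0.00656·1e-09) = 3.904e+05 rad/s.
Step 3 — f₀ = ω₀/(2π) = 6.214e+04 Hz.
Step 4 — Series Q: Q = ω₀L/R = 3.904e+05·0.00656/1510 = 1.696.
Step 5 — 3dB bandwidth: Δω = ω₀/Q = 2.302e+05 rad/s; BW = Δω/(2π) = 3.663e+04 Hz.

(a) f₀ = 6.214e+04 Hz  (b) Q = 1.696  (c) BW = 3.663e+04 Hz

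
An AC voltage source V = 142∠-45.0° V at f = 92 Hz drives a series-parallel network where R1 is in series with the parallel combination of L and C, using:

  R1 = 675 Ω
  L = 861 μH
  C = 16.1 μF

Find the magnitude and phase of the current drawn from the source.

Step 1 — Angular frequency: ω = 2π·f = 2π·92 = 578.1 rad/s.
Step 2 — Component impedances:
  R1: Z = R = 675 Ω
  L: Z = jωL = j·578.1·0.000861 = 0 + j0.4977 Ω
  C: Z = 1/(jωC) = -j/(ω·C) = 0 - j107.5 Ω
Step 3 — Parallel branch: L || C = 1/(1/L + 1/C) = 0 + j0.5 Ω.
Step 4 — Series with R1: Z_total = R1 + (L || C) = 675 + j0.5 Ω = 675∠0.0° Ω.
Step 5 — Source phasor: V = 142∠-45.0° V = 100.4 - j100.4 V.
Step 6 — Ohm's law: I = V / Z_total = (100.4 - j100.4) / (675 + j0.5) = 0.1486 - j0.1489 A.
Step 7 — Convert to polar: |I| = 0.2104 A, ∠I = -45.0°.

I = 0.2104∠-45.0° A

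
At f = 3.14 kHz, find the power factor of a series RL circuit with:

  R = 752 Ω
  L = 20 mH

Step 1 — Angular frequency: ω = 2π·f = 2π·3140 = 1.973e+04 rad/s.
Step 2 — Component impedances:
  R: Z = R = 752 Ω
  L: Z = jωL = j·1.973e+04·0.02 = 0 + j394.6 Ω
Step 3 — Series combination: Z_total = R + L = 752 + j394.6 Ω = 849.2∠27.7° Ω.
Step 4 — Power factor: PF = cos(φ) = Re(Z)/|Z| = 752/849.2 = 0.8855.
Step 5 — Type: Im(Z) = 394.6 ⇒ lagging (phase φ = 27.7°).

PF = 0.8855 (lagging, φ = 27.7°)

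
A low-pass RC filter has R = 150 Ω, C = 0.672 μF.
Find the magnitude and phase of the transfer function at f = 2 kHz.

Step 1 — Angular frequency: ω = 2π·2000 = 1.257e+04 rad/s.
Step 2 — Transfer function: H(jω) = 1/(1 + jωRC).
Step 3 — Denominator: 1 + jωRC = 1 + j·1.257e+04·150·6.72e-07 = 1 + j1.267.
Step 4 — H = 0.384 - j0.4863.
Step 5 — Magnitude: |H| = 0.6196 (-4.2 dB); phase: φ = -51.7°.

|H| = 0.6196 (-4.2 dB), φ = -51.7°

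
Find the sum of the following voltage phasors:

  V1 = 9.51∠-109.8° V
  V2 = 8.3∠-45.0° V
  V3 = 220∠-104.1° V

Step 1 — Convert each phasor to rectangular form:
  V1 = 9.51·(cos(-109.8°) + j·sin(-109.8°)) = -3.221 - j8.948 V
  V2 = 8.3·(cos(-45.0°) + j·sin(-45.0°)) = 5.869 - j5.869 V
  V3 = 220·(cos(-104.1°) + j·sin(-104.1°)) = -53.6 - j213.4 V
Step 2 — Sum components: V_total = -50.95 - j228.2 V.
Step 3 — Convert to polar: |V_total| = 233.8 V, ∠V_total = -102.6°.

V_total = 233.8∠-102.6° V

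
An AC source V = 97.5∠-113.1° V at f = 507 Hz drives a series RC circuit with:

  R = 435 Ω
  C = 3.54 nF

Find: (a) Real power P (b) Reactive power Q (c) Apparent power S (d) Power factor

Step 1 — Angular frequency: ω = 2π·f = 2π·507 = 3186 rad/s.
Step 2 — Component impedances:
  R: Z = R = 435 Ω
  C: Z = 1/(jωC) = -j/(ω·C) = 0 - j8.868e+04 Ω
Step 3 — Series combination: Z_total = R + C = 435 - j8.868e+04 Ω = 8.868e+04∠-89.7° Ω.
Step 4 — Source phasor: V = 97.5∠-113.1° V = -38.25 - j89.68 V.
Step 5 — Current: I = V / Z = 0.001009 - j0.0004363 A = 0.001099∠-23.4° A.
Step 6 — Complex power: S = V·I* = 0.0005259 - j0.1072 VA.
Step 7 — Real power: P = Re(S) = 0.0005259 W.
Step 8 — Reactive power: Q = Im(S) = -0.1072 VAR.
Step 9 — Apparent power: |S| = 0.1072 VA.
Step 10 — Power factor: PF = P/|S| = 0.004905 (leading).

(a) P = 0.0005259 W  (b) Q = -0.1072 VAR  (c) S = 0.1072 VA  (d) PF = 0.004905 (leading)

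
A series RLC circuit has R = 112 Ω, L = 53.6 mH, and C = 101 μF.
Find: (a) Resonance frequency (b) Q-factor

Step 1 — Resonance condition Im(Z)=0 gives ω₀ = 1/√(LC).
Step 2 — ω₀ = 1/√(0.0536·0.000101) = 429.8 rad/s.
Step 3 — f₀ = ω₀/(2π) = 68.4 Hz.
Step 4 — Series Q: Q = ω₀L/R = 429.8·0.0536/112 = 0.2057.

(a) f₀ = 68.4 Hz  (b) Q = 0.2057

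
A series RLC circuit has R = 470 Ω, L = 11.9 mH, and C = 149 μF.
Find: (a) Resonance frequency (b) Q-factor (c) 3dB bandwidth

Step 1 — Resonance: ω₀ = 1/√(LC) = 1/√(0.0119·0.000149) = 751 rad/s.
Step 2 — f₀ = ω₀/(2π) = 119.5 Hz.
Step 3 — Series Q: Q = ω₀L/R = 751·0.0119/470 = 0.01901.
Step 4 — Bandwidth: Δω = ω₀/Q = 3.95e+04 rad/s; BW = Δω/(2π) = 6286 Hz.

(a) f₀ = 119.5 Hz  (b) Q = 0.01901  (c) BW = 6286 Hz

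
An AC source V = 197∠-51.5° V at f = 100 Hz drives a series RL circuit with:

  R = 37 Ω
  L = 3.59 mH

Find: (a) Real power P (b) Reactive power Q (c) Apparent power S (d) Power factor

Step 1 — Angular frequency: ω = 2π·f = 2π·100 = 628.3 rad/s.
Step 2 — Component impedances:
  R: Z = R = 37 Ω
  L: Z = jωL = j·628.3·0.00359 = 0 + j2.256 Ω
Step 3 — Series combination: Z_total = R + L = 37 + j2.256 Ω = 37.07∠3.5° Ω.
Step 4 — Source phasor: V = 197∠-51.5° V = 122.6 - j154.2 V.
Step 5 — Current: I = V / Z = 3.049 - j4.353 A = 5.314∠-55.0° A.
Step 6 — Complex power: S = V·I* = 1045 + j63.71 VA.
Step 7 — Real power: P = Re(S) = 1045 W.
Step 8 — Reactive power: Q = Im(S) = 63.71 VAR.
Step 9 — Apparent power: |S| = 1047 VA.
Step 10 — Power factor: PF = P/|S| = 0.9981 (lagging).

(a) P = 1045 W  (b) Q = 63.71 VAR  (c) S = 1047 VA  (d) PF = 0.9981 (lagging)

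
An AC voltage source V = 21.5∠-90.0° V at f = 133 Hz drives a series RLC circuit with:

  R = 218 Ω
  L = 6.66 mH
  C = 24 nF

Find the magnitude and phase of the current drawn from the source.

Step 1 — Angular frequency: ω = 2π·f = 2π·133 = 835.7 rad/s.
Step 2 — Component impedances:
  R: Z = R = 218 Ω
  L: Z = jωL = j·835.7·0.00666 = 0 + j5.566 Ω
  C: Z = 1/(jωC) = -j/(ω·C) = 0 - j4.986e+04 Ω
Step 3 — Series combination: Z_total = R + L + C = 218 - j4.986e+04 Ω = 4.986e+04∠-89.7° Ω.
Step 4 — Source phasor: V = 21.5∠-90.0° V = 0 - j21.5 V.
Step 5 — Ohm's law: I = V / Z_total = (0 - j21.5) / (218 - j4.986e+04) = 0.0004312 - j1.886e-06 A.
Step 6 — Convert to polar: |I| = 0.0004312 A, ∠I = -0.3°.

I = 0.0004312∠-0.3° A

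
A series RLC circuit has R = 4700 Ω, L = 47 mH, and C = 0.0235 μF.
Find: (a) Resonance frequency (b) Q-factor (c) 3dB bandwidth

Step 1 — Resonance: ω₀ = 1/√(LC) = 1/√(0.047·2.35e-08) = 3.009e+04 rad/s.
Step 2 — f₀ = ω₀/(2π) = 4789 Hz.
Step 3 — Series Q: Q = ω₀L/R = 3.009e+04·0.047/4700 = 0.3009.
Step 4 — Bandwidth: Δω = ω₀/Q = 1e+05 rad/s; BW = Δω/(2π) = 1.592e+04 Hz.

(a) f₀ = 4789 Hz  (b) Q = 0.3009  (c) BW = 1.592e+04 Hz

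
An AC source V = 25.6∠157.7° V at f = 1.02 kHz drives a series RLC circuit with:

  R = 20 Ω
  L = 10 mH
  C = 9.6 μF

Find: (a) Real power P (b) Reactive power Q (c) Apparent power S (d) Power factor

Step 1 — Angular frequency: ω = 2π·f = 2π·1020 = 6409 rad/s.
Step 2 — Component impedances:
  R: Z = R = 20 Ω
  L: Z = jωL = j·6409·0.01 = 0 + j64.09 Ω
  C: Z = 1/(jωC) = -j/(ω·C) = 0 - j16.25 Ω
Step 3 — Series combination: Z_total = R + L + C = 20 + j47.83 Ω = 51.85∠67.3° Ω.
Step 4 — Source phasor: V = 25.6∠157.7° V = -23.69 + j9.714 V.
Step 5 — Current: I = V / Z = -0.003361 + j0.4937 A = 0.4938∠90.4° A.
Step 6 — Complex power: S = V·I* = 4.876 + j11.66 VA.
Step 7 — Real power: P = Re(S) = 4.876 W.
Step 8 — Reactive power: Q = Im(S) = 11.66 VAR.
Step 9 — Apparent power: |S| = 12.64 VA.
Step 10 — Power factor: PF = P/|S| = 0.3857 (lagging).

(a) P = 4.876 W  (b) Q = 11.66 VAR  (c) S = 12.64 VA  (d) PF = 0.3857 (lagging)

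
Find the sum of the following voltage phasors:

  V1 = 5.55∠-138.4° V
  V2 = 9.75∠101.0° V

Step 1 — Convert each phasor to rectangular form:
  V1 = 5.55·(cos(-138.4°) + j·sin(-138.4°)) = -4.15 - j3.685 V
  V2 = 9.75·(cos(101.0°) + j·sin(101.0°)) = -1.86 + j9.571 V
Step 2 — Sum components: V_total = -6.011 + j5.886 V.
Step 3 — Convert to polar: |V_total| = 8.413 V, ∠V_total = 135.6°.

V_total = 8.413∠135.6° V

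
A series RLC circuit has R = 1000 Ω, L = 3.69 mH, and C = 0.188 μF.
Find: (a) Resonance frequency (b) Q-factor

Step 1 — Resonance condition Im(Z)=0 gives ω₀ = 1/√(LC).
Step 2 — ω₀ = 1/√(0.00369·1.88e-07) = 3.797e+04 rad/s.
Step 3 — f₀ = ω₀/(2π) = 6043 Hz.
Step 4 — Series Q: Q = ω₀L/R = 3.797e+04·0.00369/1000 = 0.1401.

(a) f₀ = 6043 Hz  (b) Q = 0.1401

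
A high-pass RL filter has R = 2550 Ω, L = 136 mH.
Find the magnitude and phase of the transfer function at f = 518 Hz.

Step 1 — Angular frequency: ω = 2π·518 = 3255 rad/s.
Step 2 — Transfer function: H(jω) = jωL/(R + jωL).
Step 3 — Numerator jωL = j·442.6; denominator R + jωL = 2550 + j442.6.
Step 4 — H = 0.02925 + j0.1685.
Step 5 — Magnitude: |H| = 0.171 (-15.3 dB); phase: φ = 80.2°.

|H| = 0.171 (-15.3 dB), φ = 80.2°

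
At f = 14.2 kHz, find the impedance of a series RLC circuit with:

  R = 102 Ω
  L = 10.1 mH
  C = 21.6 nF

Step 1 — Angular frequency: ω = 2π·f = 2π·1.42e+04 = 8.922e+04 rad/s.
Step 2 — Component impedances:
  R: Z = R = 102 Ω
  L: Z = jωL = j·8.922e+04·0.0101 = 0 + j901.1 Ω
  C: Z = 1/(jωC) = -j/(ω·C) = 0 - j518.9 Ω
Step 3 — Series combination: Z_total = R + L + C = 102 + j382.2 Ω = 395.6∠75.1° Ω.

Z = 102 + j382.2 Ω = 395.6∠75.1° Ω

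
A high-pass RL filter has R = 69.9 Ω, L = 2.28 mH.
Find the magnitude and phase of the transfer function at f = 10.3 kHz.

Step 1 — Angular frequency: ω = 2π·1.03e+04 = 6.472e+04 rad/s.
Step 2 — Transfer function: H(jω) = jωL/(R + jωL).
Step 3 — Numerator jωL = j·147.6; denominator R + jωL = 69.9 + j147.6.
Step 4 — H = 0.8167 + j0.3869.
Step 5 — Magnitude: |H| = 0.9037 (-0.9 dB); phase: φ = 25.3°.

|H| = 0.9037 (-0.9 dB), φ = 25.3°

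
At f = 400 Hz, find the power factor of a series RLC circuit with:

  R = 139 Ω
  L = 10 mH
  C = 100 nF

Step 1 — Angular frequency: ω = 2π·f = 2π·400 = 2513 rad/s.
Step 2 — Component impedances:
  R: Z = R = 139 Ω
  L: Z = jωL = j·2513·0.01 = 0 + j25.13 Ω
  C: Z = 1/(jωC) = -j/(ω·C) = 0 - j3979 Ω
Step 3 — Series combination: Z_total = R + L + C = 139 - j3954 Ω = 3956∠-88.0° Ω.
Step 4 — Power factor: PF = cos(φ) = Re(Z)/|Z| = 139/3956.2 = 0.03513.
Step 5 — Type: Im(Z) = -3954 ⇒ leading (phase φ = -88.0°).

PF = 0.03513 (leading, φ = -88.0°)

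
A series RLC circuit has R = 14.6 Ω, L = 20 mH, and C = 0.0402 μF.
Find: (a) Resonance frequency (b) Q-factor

Step 1 — Resonance condition Im(Z)=0 gives ω₀ = 1/√(LC).
Step 2 — ω₀ = 1/√(0.02·4.02e-08) = 3.527e+04 rad/s.
Step 3 — f₀ = ω₀/(2π) = 5613 Hz.
Step 4 — Series Q: Q = ω₀L/R = 3.527e+04·0.02/14.6 = 48.31.

(a) f₀ = 5613 Hz  (b) Q = 48.31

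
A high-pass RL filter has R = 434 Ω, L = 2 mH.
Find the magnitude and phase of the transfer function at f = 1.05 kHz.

Step 1 — Angular frequency: ω = 2π·1050 = 6597 rad/s.
Step 2 — Transfer function: H(jω) = jωL/(R + jωL).
Step 3 — Numerator jωL = j·13.19; denominator R + jωL = 434 + j13.19.
Step 4 — H = 0.0009235 + j0.03037.
Step 5 — Magnitude: |H| = 0.03039 (-30.3 dB); phase: φ = 88.3°.

|H| = 0.03039 (-30.3 dB), φ = 88.3°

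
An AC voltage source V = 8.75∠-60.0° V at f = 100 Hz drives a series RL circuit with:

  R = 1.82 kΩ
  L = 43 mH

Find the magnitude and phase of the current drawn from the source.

Step 1 — Angular frequency: ω = 2π·f = 2π·100 = 628.3 rad/s.
Step 2 — Component impedances:
  R: Z = R = 1820 Ω
  L: Z = jωL = j·628.3·0.043 = 0 + j27.02 Ω
Step 3 — Series combination: Z_total = R + L = 1820 + j27.02 Ω = 1820∠0.9° Ω.
Step 4 — Source phasor: V = 8.75∠-60.0° V = 4.375 - j7.578 V.
Step 5 — Ohm's law: I = V / Z_total = (4.375 - j7.578) / (1820 + j27.02) = 0.002342 - j0.004198 A.
Step 6 — Convert to polar: |I| = 0.004807 A, ∠I = -60.9°.

I = 0.004807∠-60.9° A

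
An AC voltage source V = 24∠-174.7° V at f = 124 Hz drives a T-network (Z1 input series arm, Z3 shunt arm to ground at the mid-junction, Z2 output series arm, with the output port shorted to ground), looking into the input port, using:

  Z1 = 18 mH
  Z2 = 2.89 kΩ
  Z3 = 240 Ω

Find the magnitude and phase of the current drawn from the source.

Step 1 — Angular frequency: ω = 2π·f = 2π·124 = 779.1 rad/s.
Step 2 — Component impedances:
  Z1: Z = jωL = j·779.1·0.018 = 0 + j14.02 Ω
  Z2: Z = R = 2890 Ω
  Z3: Z = R = 240 Ω
Step 3 — With the output port shorted to ground, the output series arm Z2 runs from the junction to ground; the shunt arm Z3 also runs from the junction to ground. They appear in parallel: Z3 || Z2 = 221.6 Ω.
Step 4 — Series with input arm Z1: Z_in = Z1 + (Z3 || Z2) = 221.6 + j14.02 Ω = 222∠3.6° Ω.
Step 5 — Source phasor: V = 24∠-174.7° V = -23.9 - j2.217 V.
Step 6 — Ohm's law: I = V / Z_total = (-23.9 - j2.217) / (221.6 + j14.02) = -0.108 - j0.003167 A.
Step 7 — Convert to polar: |I| = 0.1081 A, ∠I = -178.3°.

I = 0.1081∠-178.3° A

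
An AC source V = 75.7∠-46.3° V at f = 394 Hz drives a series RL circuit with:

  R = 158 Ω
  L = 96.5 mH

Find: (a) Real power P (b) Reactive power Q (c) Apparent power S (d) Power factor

Step 1 — Angular frequency: ω = 2π·f = 2π·394 = 2476 rad/s.
Step 2 — Component impedances:
  R: Z = R = 158 Ω
  L: Z = jωL = j·2476·0.0965 = 0 + j238.9 Ω
Step 3 — Series combination: Z_total = R + L = 158 + j238.9 Ω = 286.4∠56.5° Ω.
Step 4 — Source phasor: V = 75.7∠-46.3° V = 52.3 - j54.73 V.
Step 5 — Current: I = V / Z = -0.05865 - j0.2577 A = 0.2643∠-102.8° A.
Step 6 — Complex power: S = V·I* = 11.04 + j16.69 VA.
Step 7 — Real power: P = Re(S) = 11.04 W.
Step 8 — Reactive power: Q = Im(S) = 16.69 VAR.
Step 9 — Apparent power: |S| = 20.01 VA.
Step 10 — Power factor: PF = P/|S| = 0.5516 (lagging).

(a) P = 11.04 W  (b) Q = 16.69 VAR  (c) S = 20.01 VA  (d) PF = 0.5516 (lagging)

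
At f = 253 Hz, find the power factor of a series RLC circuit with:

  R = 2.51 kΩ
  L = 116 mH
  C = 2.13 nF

Step 1 — Angular frequency: ω = 2π·f = 2π·253 = 1590 rad/s.
Step 2 — Component impedances:
  R: Z = R = 2510 Ω
  L: Z = jωL = j·1590·0.116 = 0 + j184.4 Ω
  C: Z = 1/(jωC) = -j/(ω·C) = 0 - j2.953e+05 Ω
Step 3 — Series combination: Z_total = R + L + C = 2510 - j2.952e+05 Ω = 2.952e+05∠-89.5° Ω.
Step 4 — Power factor: PF = cos(φ) = Re(Z)/|Z| = 2510/2.9516e+05 = 0.008504.
Step 5 — Type: Im(Z) = -2.952e+05 ⇒ leading (phase φ = -89.5°).

PF = 0.008504 (leading, φ = -89.5°)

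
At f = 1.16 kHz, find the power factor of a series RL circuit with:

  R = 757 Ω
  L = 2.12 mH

Step 1 — Angular frequency: ω = 2π·f = 2π·1160 = 7288 rad/s.
Step 2 — Component impedances:
  R: Z = R = 757 Ω
  L: Z = jωL = j·7288·0.00212 = 0 + j15.45 Ω
Step 3 — Series combination: Z_total = R + L = 757 + j15.45 Ω = 757.2∠1.2° Ω.
Step 4 — Power factor: PF = cos(φ) = Re(Z)/|Z| = 757/757.16 = 0.9998.
Step 5 — Type: Im(Z) = 15.45 ⇒ lagging (phase φ = 1.2°).

PF = 0.9998 (lagging, φ = 1.2°)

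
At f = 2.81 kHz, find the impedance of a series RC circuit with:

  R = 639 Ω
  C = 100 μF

Step 1 — Angular frequency: ω = 2π·f = 2π·2810 = 1.766e+04 rad/s.
Step 2 — Component impedances:
  R: Z = R = 639 Ω
  C: Z = 1/(jωC) = -j/(ω·C) = 0 - j0.5664 Ω
Step 3 — Series combination: Z_total = R + C = 639 - j0.5664 Ω = 639∠-0.1° Ω.

Z = 639 - j0.5664 Ω = 639∠-0.1° Ω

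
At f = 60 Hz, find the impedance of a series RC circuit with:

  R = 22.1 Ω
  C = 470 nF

Step 1 — Angular frequency: ω = 2π·f = 2π·60 = 377 rad/s.
Step 2 — Component impedances:
  R: Z = R = 22.1 Ω
  C: Z = 1/(jωC) = -j/(ω·C) = 0 - j5644 Ω
Step 3 — Series combination: Z_total = R + C = 22.1 - j5644 Ω = 5644∠-89.8° Ω.

Z = 22.1 - j5644 Ω = 5644∠-89.8° Ω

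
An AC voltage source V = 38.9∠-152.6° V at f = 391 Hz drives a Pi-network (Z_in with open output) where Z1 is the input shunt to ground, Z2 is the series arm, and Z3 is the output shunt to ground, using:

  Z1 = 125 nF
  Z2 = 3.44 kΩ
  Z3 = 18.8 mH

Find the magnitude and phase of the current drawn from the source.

Step 1 — Angular frequency: ω = 2π·f = 2π·391 = 2457 rad/s.
Step 2 — Component impedances:
  Z1: Z = 1/(jωC) = -j/(ω·C) = 0 - j3256 Ω
  Z2: Z = R = 3440 Ω
  Z3: Z = jωL = j·2457·0.0188 = 0 + j46.19 Ω
Step 3 — With open output, the series arm Z2 and the output shunt Z3 appear in series to ground: Z2 + Z3 = 3440 + j46.19 Ω.
Step 4 — Parallel with input shunt Z1: Z_in = Z1 || (Z2 + Z3) = 1648 - j1719 Ω = 2381∠-46.2° Ω.
Step 5 — Source phasor: V = 38.9∠-152.6° V = -34.54 - j17.9 V.
Step 6 — Ohm's law: I = V / Z_total = (-34.54 - j17.9) / (1648 - j1719) = -0.00461 - j0.01567 A.
Step 7 — Convert to polar: |I| = 0.01634 A, ∠I = -106.4°.

I = 0.01634∠-106.4° A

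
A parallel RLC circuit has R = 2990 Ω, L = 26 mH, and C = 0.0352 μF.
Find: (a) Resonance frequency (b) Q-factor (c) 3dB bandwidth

Step 1 — Resonance: ω₀ = 1/√(LC) = 1/√(0.026·3.52e-08) = 3.306e+04 rad/s.
Step 2 — f₀ = ω₀/(2π) = 5261 Hz.
Step 3 — Parallel Q: Q = R/(ω₀L) = 2990/(3.306e+04·0.026) = 3.479.
Step 4 — Bandwidth: Δω = ω₀/Q = 9501 rad/s; BW = Δω/(2π) = 1512 Hz.

(a) f₀ = 5261 Hz  (b) Q = 3.479  (c) BW = 1512 Hz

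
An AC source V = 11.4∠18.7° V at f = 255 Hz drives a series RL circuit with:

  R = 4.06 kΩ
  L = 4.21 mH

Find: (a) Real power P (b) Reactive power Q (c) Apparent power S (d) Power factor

Step 1 — Angular frequency: ω = 2π·f = 2π·255 = 1602 rad/s.
Step 2 — Component impedances:
  R: Z = R = 4060 Ω
  L: Z = jωL = j·1602·0.00421 = 0 + j6.745 Ω
Step 3 — Series combination: Z_total = R + L = 4060 + j6.745 Ω = 4060∠0.1° Ω.
Step 4 — Source phasor: V = 11.4∠18.7° V = 10.8 + j3.655 V.
Step 5 — Current: I = V / Z = 0.002661 + j0.0008958 A = 0.002808∠18.6° A.
Step 6 — Complex power: S = V·I* = 0.03201 + j5.318e-05 VA.
Step 7 — Real power: P = Re(S) = 0.03201 W.
Step 8 — Reactive power: Q = Im(S) = 5.318e-05 VAR.
Step 9 — Apparent power: |S| = 0.03201 VA.
Step 10 — Power factor: PF = P/|S| = 1 (lagging).

(a) P = 0.03201 W  (b) Q = 5.318e-05 VAR  (c) S = 0.03201 VA  (d) PF = 1 (lagging)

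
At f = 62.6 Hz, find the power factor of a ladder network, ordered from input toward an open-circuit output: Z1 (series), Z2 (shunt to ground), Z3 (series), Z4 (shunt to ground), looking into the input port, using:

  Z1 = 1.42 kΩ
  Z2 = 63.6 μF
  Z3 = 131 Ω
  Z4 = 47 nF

Step 1 — Angular frequency: ω = 2π·f = 2π·62.6 = 393.3 rad/s.
Step 2 — Component impedances:
  Z1: Z = R = 1420 Ω
  Z2: Z = 1/(jωC) = -j/(ω·C) = 0 - j39.98 Ω
  Z3: Z = R = 131 Ω
  Z4: Z = 1/(jωC) = -j/(ω·C) = 0 - j5.409e+04 Ω
Step 3 — Ladder network (open output): work backward from the far end, alternating series and parallel combinations. Z_in = 1420 - j39.95 Ω = 1421∠-1.6° Ω.
Step 4 — Power factor: PF = cos(φ) = Re(Z)/|Z| = 1420/1420.6 = 0.9996.
Step 5 — Type: Im(Z) = -39.95 ⇒ leading (phase φ = -1.6°).

PF = 0.9996 (leading, φ = -1.6°)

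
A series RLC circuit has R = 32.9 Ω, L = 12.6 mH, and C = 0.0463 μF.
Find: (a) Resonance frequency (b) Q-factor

Step 1 — Resonance condition Im(Z)=0 gives ω₀ = 1/√(LC).
Step 2 — ω₀ = 1/√(0.0126·4.63e-08) = 4.14e+04 rad/s.
Step 3 — f₀ = ω₀/(2π) = 6589 Hz.
Step 4 — Series Q: Q = ω₀L/R = 4.14e+04·0.0126/32.9 = 15.86.

(a) f₀ = 6589 Hz  (b) Q = 15.86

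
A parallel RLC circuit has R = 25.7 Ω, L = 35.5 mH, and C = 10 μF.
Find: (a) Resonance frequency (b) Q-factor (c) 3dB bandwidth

Step 1 — Resonance: ω₀ = 1/√(LC) = 1/√(0.0355·1e-05) = 1678 rad/s.
Step 2 — f₀ = ω₀/(2π) = 267.1 Hz.
Step 3 — Parallel Q: Q = R/(ω₀L) = 25.7/(1678·0.0355) = 0.4313.
Step 4 — Bandwidth: Δω = ω₀/Q = 3891 rad/s; BW = Δω/(2π) = 619.3 Hz.

(a) f₀ = 267.1 Hz  (b) Q = 0.4313  (c) BW = 619.3 Hz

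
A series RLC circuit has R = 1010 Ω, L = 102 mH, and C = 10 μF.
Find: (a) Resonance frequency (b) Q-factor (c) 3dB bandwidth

Step 1 — Resonance: ω₀ = 1/√(LC) = 1/√(0.102·1e-05) = 990.1 rad/s.
Step 2 — f₀ = ω₀/(2π) = 157.6 Hz.
Step 3 — Series Q: Q = ω₀L/R = 990.1·0.102/1010 = 0.1.
Step 4 — Bandwidth: Δω = ω₀/Q = 9902 rad/s; BW = Δω/(2π) = 1576 Hz.

(a) f₀ = 157.6 Hz  (b) Q = 0.1  (c) BW = 1576 Hz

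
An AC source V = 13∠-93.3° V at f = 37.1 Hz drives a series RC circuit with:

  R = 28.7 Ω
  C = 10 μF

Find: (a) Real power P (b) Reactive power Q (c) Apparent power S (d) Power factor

Step 1 — Angular frequency: ω = 2π·f = 2π·37.1 = 233.1 rad/s.
Step 2 — Component impedances:
  R: Z = R = 28.7 Ω
  C: Z = 1/(jωC) = -j/(ω·C) = 0 - j429 Ω
Step 3 — Series combination: Z_total = R + C = 28.7 - j429 Ω = 429.9∠-86.2° Ω.
Step 4 — Source phasor: V = 13∠-93.3° V = -0.7483 - j12.98 V.
Step 5 — Current: I = V / Z = 0.03 - j0.003752 A = 0.03024∠-7.1° A.
Step 6 — Complex power: S = V·I* = 0.02624 - j0.3922 VA.
Step 7 — Real power: P = Re(S) = 0.02624 W.
Step 8 — Reactive power: Q = Im(S) = -0.3922 VAR.
Step 9 — Apparent power: |S| = 0.3931 VA.
Step 10 — Power factor: PF = P/|S| = 0.06675 (leading).

(a) P = 0.02624 W  (b) Q = -0.3922 VAR  (c) S = 0.3931 VA  (d) PF = 0.06675 (leading)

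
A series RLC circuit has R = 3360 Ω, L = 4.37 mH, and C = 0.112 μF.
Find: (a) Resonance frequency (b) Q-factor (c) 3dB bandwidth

Step 1 — Resonance: ω₀ = 1/√(LC) = 1/√(0.00437·1.12e-07) = 4.52e+04 rad/s.
Step 2 — f₀ = ω₀/(2π) = 7194 Hz.
Step 3 — Series Q: Q = ω₀L/R = 4.52e+04·0.00437/3360 = 0.05879.
Step 4 — Bandwidth: Δω = ω₀/Q = 7.689e+05 rad/s; BW = Δω/(2π) = 1.224e+05 Hz.

(a) f₀ = 7194 Hz  (b) Q = 0.05879  (c) BW = 1.224e+05 Hz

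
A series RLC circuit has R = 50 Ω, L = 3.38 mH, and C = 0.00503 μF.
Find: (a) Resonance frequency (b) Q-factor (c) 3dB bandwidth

Step 1 — Resonance: ω₀ = 1/√(LC) = 1/√(0.00338·5.03e-09) = 2.425e+05 rad/s.
Step 2 — f₀ = ω₀/(2π) = 3.86e+04 Hz.
Step 3 — Series Q: Q = ω₀L/R = 2.425e+05·0.00338/50 = 16.39.
Step 4 — Bandwidth: Δω = ω₀/Q = 1.479e+04 rad/s; BW = Δω/(2π) = 2354 Hz.

(a) f₀ = 3.86e+04 Hz  (b) Q = 16.39  (c) BW = 2354 Hz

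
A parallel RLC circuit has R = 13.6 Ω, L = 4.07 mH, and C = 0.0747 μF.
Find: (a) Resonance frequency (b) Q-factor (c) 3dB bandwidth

Step 1 — Resonance: ω₀ = 1/√(LC) = 1/√(0.00407·7.47e-08) = 5.735e+04 rad/s.
Step 2 — f₀ = ω₀/(2π) = 9128 Hz.
Step 3 — Parallel Q: Q = R/(ω₀L) = 13.6/(5.735e+04·0.00407) = 0.05826.
Step 4 — Bandwidth: Δω = ω₀/Q = 9.843e+05 rad/s; BW = Δω/(2π) = 1.567e+05 Hz.

(a) f₀ = 9128 Hz  (b) Q = 0.05826  (c) BW = 1.567e+05 Hz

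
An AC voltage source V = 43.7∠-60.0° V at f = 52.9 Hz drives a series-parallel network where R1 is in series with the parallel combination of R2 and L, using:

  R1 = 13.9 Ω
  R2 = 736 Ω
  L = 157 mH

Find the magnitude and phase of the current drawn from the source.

Step 1 — Angular frequency: ω = 2π·f = 2π·52.9 = 332.4 rad/s.
Step 2 — Component impedances:
  R1: Z = R = 13.9 Ω
  R2: Z = R = 736 Ω
  L: Z = jωL = j·332.4·0.157 = 0 + j52.18 Ω
Step 3 — Parallel branch: R2 || L = 1/(1/R2 + 1/L) = 3.681 + j51.92 Ω.
Step 4 — Series with R1: Z_total = R1 + (R2 || L) = 17.58 + j51.92 Ω = 54.82∠71.3° Ω.
Step 5 — Source phasor: V = 43.7∠-60.0° V = 21.85 - j37.85 V.
Step 6 — Ohm's law: I = V / Z_total = (21.85 - j37.85) / (17.58 + j51.92) = -0.5261 - j0.5989 A.
Step 7 — Convert to polar: |I| = 0.7972 A, ∠I = -131.3°.

I = 0.7972∠-131.3° A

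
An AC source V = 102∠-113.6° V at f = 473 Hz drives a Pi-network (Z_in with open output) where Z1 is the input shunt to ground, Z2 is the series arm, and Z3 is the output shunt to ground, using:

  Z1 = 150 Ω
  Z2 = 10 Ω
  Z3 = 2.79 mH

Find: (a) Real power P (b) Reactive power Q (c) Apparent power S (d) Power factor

Step 1 — Angular frequency: ω = 2π·f = 2π·473 = 2972 rad/s.
Step 2 — Component impedances:
  Z1: Z = R = 150 Ω
  Z2: Z = R = 10 Ω
  Z3: Z = jωL = j·2972·0.00279 = 0 + j8.292 Ω
Step 3 — With open output, the series arm Z2 and the output shunt Z3 appear in series to ground: Z2 + Z3 = 10 + j8.292 Ω.
Step 4 — Parallel with input shunt Z1: Z_in = Z1 || (Z2 + Z3) = 9.752 + j7.268 Ω = 12.16∠36.7° Ω.
Step 5 — Source phasor: V = 102∠-113.6° V = -40.84 - j93.47 V.
Step 6 — Current: I = V / Z = -7.285 - j4.155 A = 8.387∠-150.3° A.
Step 7 — Complex power: S = V·I* = 685.9 + j511.2 VA.
Step 8 — Real power: P = Re(S) = 685.9 W.
Step 9 — Reactive power: Q = Im(S) = 511.2 VAR.
Step 10 — Apparent power: |S| = 855.4 VA.
Step 11 — Power factor: PF = P/|S| = 0.8018 (lagging).

(a) P = 685.9 W  (b) Q = 511.2 VAR  (c) S = 855.4 VA  (d) PF = 0.8018 (lagging)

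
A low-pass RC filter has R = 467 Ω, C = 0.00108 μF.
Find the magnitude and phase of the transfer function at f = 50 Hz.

Step 1 — Angular frequency: ω = 2π·50 = 314.2 rad/s.
Step 2 — Transfer function: H(jω) = 1/(1 + jωRC).
Step 3 — Denominator: 1 + jωRC = 1 + j·314.2·467·1.08e-09 = 1 + j0.0001584.
Step 4 — H = 1 - j0.0001584.
Step 5 — Magnitude: |H| = 1 (-0.0 dB); phase: φ = -0.0°.

|H| = 1 (-0.0 dB), φ = -0.0°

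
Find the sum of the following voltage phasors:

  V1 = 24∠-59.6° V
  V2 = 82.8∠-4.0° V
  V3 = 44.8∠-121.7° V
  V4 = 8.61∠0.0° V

Step 1 — Convert each phasor to rectangular form:
  V1 = 24·(cos(-59.6°) + j·sin(-59.6°)) = 12.14 - j20.7 V
  V2 = 82.8·(cos(-4.0°) + j·sin(-4.0°)) = 82.6 - j5.776 V
  V3 = 44.8·(cos(-121.7°) + j·sin(-121.7°)) = -23.54 - j38.12 V
  V4 = 8.61·(cos(0.0°) + j·sin(0.0°)) = 8.61 V
Step 2 — Sum components: V_total = 79.81 - j64.59 V.
Step 3 — Convert to polar: |V_total| = 102.7 V, ∠V_total = -39.0°.

V_total = 102.7∠-39.0° V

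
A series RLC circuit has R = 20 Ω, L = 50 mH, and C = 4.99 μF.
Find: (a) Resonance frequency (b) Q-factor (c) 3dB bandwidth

Step 1 — Resonance: ω₀ = 1/√(LC) = 1/√(0.05·4.99e-06) = 2002 rad/s.
Step 2 — f₀ = ω₀/(2π) = 318.6 Hz.
Step 3 — Series Q: Q = ω₀L/R = 2002·0.05/20 = 5.005.
Step 4 — Bandwidth: Δω = ω₀/Q = 400 rad/s; BW = Δω/(2π) = 63.66 Hz.

(a) f₀ = 318.6 Hz  (b) Q = 5.005  (c) BW = 63.66 Hz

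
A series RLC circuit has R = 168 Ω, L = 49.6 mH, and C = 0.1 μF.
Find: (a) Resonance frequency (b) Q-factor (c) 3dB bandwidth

Step 1 — Resonance: ω₀ = 1/√(LC) = 1/√(0.0496·1e-07) = 1.42e+04 rad/s.
Step 2 — f₀ = ω₀/(2π) = 2260 Hz.
Step 3 — Series Q: Q = ω₀L/R = 1.42e+04·0.0496/168 = 4.192.
Step 4 — Bandwidth: Δω = ω₀/Q = 3387 rad/s; BW = Δω/(2π) = 539.1 Hz.

(a) f₀ = 2260 Hz  (b) Q = 4.192  (c) BW = 539.1 Hz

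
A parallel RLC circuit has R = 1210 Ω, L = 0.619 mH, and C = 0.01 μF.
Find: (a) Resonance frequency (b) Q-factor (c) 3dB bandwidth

Step 1 — Resonance: ω₀ = 1/√(LC) = 1/√(0.000619·1e-08) = 4.019e+05 rad/s.
Step 2 — f₀ = ω₀/(2π) = 6.397e+04 Hz.
Step 3 — Parallel Q: Q = R/(ω₀L) = 1210/(4.019e+05·0.000619) = 4.863.
Step 4 — Bandwidth: Δω = ω₀/Q = 8.264e+04 rad/s; BW = Δω/(2π) = 1.315e+04 Hz.

(a) f₀ = 6.397e+04 Hz  (b) Q = 4.863  (c) BW = 1.315e+04 Hz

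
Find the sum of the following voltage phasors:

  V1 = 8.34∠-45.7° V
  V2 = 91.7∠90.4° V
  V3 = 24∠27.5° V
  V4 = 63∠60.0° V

Step 1 — Convert each phasor to rectangular form:
  V1 = 8.34·(cos(-45.7°) + j·sin(-45.7°)) = 5.825 - j5.969 V
  V2 = 91.7·(cos(90.4°) + j·sin(90.4°)) = -0.6402 + j91.7 V
  V3 = 24·(cos(27.5°) + j·sin(27.5°)) = 21.29 + j11.08 V
  V4 = 63·(cos(60.0°) + j·sin(60.0°)) = 31.5 + j54.56 V
Step 2 — Sum components: V_total = 57.97 + j151.4 V.
Step 3 — Convert to polar: |V_total| = 162.1 V, ∠V_total = 69.0°.

V_total = 162.1∠69.0° V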